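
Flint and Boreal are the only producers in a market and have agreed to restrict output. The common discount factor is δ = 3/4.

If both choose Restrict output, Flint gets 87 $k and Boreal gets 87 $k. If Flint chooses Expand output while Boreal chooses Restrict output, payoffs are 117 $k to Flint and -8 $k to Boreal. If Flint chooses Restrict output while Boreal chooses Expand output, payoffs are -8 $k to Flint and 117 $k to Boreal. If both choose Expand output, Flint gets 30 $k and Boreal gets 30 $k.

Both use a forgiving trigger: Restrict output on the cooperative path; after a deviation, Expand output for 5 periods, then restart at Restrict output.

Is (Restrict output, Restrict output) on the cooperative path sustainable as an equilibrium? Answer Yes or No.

IC: δ+…+δ^5 ≥ (117−87)/(87−30) = 10/19.
At δ = 3/4: partial sum = 2.2881 ≥ 0.5263. Cooperation sustainable.

Yes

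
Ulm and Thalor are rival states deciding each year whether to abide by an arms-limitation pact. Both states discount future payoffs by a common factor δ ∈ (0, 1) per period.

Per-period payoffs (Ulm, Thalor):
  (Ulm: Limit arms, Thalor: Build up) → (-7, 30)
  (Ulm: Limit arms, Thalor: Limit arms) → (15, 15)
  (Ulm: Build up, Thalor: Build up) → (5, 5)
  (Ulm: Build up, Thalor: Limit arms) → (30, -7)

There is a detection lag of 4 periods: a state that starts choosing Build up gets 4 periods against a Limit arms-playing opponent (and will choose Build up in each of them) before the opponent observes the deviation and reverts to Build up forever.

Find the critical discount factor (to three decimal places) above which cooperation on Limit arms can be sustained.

A deviator earns 30 for 4 periods, then 5 forever; cooperating earns 15 forever. Multiplying the IC by (1−δ):
15 ≥ 30(1−δ^4) + 5δ^4, so 25·δ^4 ≥ 15 and δ^4 ≥ 3/5.
δ ≥ (3/5)^(1/4) ≈ 0.880.

0.880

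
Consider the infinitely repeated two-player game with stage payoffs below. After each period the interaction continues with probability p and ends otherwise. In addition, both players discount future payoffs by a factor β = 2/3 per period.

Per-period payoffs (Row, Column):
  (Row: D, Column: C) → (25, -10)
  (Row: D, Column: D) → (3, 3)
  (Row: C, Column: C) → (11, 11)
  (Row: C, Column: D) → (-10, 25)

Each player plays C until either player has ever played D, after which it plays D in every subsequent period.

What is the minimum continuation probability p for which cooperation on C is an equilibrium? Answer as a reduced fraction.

21/22

Expected continuation weight on next period's payoff is β·p = 2/3·p, which plays the role of the discount factor.
Cooperation requires 2/3·p ≥ (25−11)/(25−3) = 7/11, hence p ≥ 21/22.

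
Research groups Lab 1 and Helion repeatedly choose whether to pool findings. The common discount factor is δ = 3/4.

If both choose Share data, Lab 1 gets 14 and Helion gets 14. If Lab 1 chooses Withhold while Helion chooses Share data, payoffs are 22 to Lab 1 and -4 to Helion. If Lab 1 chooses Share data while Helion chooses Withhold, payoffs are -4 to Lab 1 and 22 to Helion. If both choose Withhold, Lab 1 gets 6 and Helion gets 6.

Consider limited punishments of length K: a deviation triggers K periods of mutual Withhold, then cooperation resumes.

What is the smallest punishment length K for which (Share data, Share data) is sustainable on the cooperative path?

Need Σ_{k=1}^{K} δ^k ≥ (22−14)/(14−6) = 1.0000 at δ = 3/4.
At K = 1 the sum is 0.7500 < 1.0000; at K = 2 it is 1.3125 ≥ 1.0000.
So the minimum punishment length is K = 2.

2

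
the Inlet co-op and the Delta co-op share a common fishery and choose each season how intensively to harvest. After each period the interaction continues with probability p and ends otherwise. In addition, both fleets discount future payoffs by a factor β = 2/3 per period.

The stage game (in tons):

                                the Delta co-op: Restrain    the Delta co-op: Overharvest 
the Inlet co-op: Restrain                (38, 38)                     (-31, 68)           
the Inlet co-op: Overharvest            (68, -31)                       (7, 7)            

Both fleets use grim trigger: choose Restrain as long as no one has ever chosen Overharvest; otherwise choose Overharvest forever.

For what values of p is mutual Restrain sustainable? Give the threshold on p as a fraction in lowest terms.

45/61

With continuation probability p and discount β, the effective per-period discount factor is βp.
Grim-trigger IC: βp ≥ (68−38)/(68−7) = 30/61.
So p ≥ (30/61)/(2/3) = 45/61.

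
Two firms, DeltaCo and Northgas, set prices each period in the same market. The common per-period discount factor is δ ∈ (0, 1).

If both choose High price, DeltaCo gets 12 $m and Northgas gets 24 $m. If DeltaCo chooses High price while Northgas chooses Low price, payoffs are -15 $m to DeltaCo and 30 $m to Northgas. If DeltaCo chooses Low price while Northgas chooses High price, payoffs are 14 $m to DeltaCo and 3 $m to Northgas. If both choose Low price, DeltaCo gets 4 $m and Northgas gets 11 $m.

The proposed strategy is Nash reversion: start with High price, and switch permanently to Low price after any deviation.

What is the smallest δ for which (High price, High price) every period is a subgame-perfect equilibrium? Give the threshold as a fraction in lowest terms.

For DeltaCo: deviation gain 14−12 = 2, per-period punishment loss 12−4 = 8. IC gives δ ≥ 2/10 = 1/5.
For Northgas: gain 6, loss 13 per period, so δ ≥ 6/19.
The tighter constraint is Northgas's, so cooperation needs δ ≥ 6/19.

6/19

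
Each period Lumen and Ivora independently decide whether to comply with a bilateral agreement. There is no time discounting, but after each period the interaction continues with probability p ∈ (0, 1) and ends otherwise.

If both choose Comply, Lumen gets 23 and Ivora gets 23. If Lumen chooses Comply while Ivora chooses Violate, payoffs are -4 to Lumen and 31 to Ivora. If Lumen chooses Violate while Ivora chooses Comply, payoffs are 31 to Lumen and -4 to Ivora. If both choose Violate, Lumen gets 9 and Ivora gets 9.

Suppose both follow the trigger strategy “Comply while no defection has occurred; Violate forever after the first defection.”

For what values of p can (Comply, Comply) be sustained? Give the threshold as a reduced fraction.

With no time discounting, the continuation probability p plays the role of the discount factor.
Grim-trigger IC: 23/(1−p) ≥ 31 + 9p/(1−p) ⇒ p ≥ (31−23)/(31−9) = 4/11.

4/11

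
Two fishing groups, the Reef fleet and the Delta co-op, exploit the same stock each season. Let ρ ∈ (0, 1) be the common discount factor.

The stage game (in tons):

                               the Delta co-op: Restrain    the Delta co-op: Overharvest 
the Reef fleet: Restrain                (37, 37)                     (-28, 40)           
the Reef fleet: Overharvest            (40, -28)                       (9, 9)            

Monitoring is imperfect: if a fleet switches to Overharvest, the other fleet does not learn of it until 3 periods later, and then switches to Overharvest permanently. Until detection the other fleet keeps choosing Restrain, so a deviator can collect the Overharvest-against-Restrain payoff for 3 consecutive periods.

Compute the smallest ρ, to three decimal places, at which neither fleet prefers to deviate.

Deviating for the 3 undetected periods gains 40−37 = 3 per period over cooperation, then loses 37−9 = 28 per period forever once punishment starts.
Gain: 3(1 + ρ + … + ρ^2); loss: 28·ρ^3/(1−ρ).
No profitable deviation ⇔ 3(1−ρ^3) ≤ 28·ρ^3, i.e. ρ^3 ≥ 3/(3+28) = 3/31.
Hence ρ ≥ (3/31)^(1/3) ≈ 0.459.

0.459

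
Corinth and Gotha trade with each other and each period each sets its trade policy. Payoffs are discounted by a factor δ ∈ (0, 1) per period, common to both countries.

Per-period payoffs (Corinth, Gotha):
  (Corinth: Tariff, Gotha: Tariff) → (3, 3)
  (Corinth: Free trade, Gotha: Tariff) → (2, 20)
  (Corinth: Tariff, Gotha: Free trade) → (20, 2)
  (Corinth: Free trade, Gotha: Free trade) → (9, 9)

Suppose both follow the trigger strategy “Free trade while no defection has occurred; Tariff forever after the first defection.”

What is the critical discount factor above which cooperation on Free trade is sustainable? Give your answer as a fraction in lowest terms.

11/17

Cooperation forever yields 9 each period: 9/(1−δ).
Deviating yields 20 once, then 3 forever: 20 + 3δ/(1−δ).
No profitable deviation requires 9/(1−δ) ≥ 20 + 3δ/(1−δ).
Multiplying by (1−δ): 9 ≥ 20(1−δ) + 3δ = 20 − 17δ.
So 17δ ≥ 11, i.e. δ ≥ 11/17.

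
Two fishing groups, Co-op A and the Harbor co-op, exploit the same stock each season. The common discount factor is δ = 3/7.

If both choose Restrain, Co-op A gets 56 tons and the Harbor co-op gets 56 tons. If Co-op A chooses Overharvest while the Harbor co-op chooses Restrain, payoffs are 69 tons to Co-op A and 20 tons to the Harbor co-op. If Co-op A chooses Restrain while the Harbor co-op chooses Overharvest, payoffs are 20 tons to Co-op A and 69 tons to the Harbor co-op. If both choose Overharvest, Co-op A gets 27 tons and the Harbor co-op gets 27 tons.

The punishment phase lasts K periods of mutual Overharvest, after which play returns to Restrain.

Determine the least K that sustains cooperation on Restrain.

Need Σ_{k=1}^{K} δ^k ≥ (69−56)/(56−27) = 0.4483 at δ = 3/7.
At K = 1 the sum is 0.4286 < 0.4483; at K = 2 it is 0.6122 ≥ 0.4483.
So the minimum punishment length is K = 2.

2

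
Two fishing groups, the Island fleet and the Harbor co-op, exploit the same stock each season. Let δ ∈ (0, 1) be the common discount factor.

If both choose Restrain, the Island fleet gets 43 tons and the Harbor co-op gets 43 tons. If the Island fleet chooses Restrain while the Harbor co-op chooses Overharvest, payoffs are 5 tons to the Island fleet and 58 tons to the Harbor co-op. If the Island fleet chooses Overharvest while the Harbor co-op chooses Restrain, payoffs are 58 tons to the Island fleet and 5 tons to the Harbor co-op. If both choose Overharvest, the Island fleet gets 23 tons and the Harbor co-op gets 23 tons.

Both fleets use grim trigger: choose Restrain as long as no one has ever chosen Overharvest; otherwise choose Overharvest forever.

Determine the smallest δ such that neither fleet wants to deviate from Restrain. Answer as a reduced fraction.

3/7

Cooperation forever yields 43 each period: 43/(1−δ).
Deviating yields 58 once, then 23 forever: 58 + 23δ/(1−δ).
No profitable deviation requires 43/(1−δ) ≥ 58 + 23δ/(1−δ).
Multiplying by (1−δ): 43 ≥ 58(1−δ) + 23δ = 58 − 35δ.
So 35δ ≥ 15, i.e. δ ≥ 15/35 = 3/7.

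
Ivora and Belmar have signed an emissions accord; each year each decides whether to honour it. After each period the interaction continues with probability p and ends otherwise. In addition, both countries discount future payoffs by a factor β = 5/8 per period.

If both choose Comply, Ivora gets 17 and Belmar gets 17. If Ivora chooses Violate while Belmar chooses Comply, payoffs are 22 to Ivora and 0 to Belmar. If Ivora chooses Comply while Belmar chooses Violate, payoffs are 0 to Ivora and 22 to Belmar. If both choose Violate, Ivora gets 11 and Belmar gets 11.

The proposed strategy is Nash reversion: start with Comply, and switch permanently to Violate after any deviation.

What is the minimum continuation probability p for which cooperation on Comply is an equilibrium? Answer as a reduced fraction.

With continuation probability p and discount β, the effective per-period discount factor is βp.
Grim-trigger IC: βp ≥ (22−17)/(22−11) = 5/11.
So p ≥ (5/11)/(5/8) = 8/11.

8/11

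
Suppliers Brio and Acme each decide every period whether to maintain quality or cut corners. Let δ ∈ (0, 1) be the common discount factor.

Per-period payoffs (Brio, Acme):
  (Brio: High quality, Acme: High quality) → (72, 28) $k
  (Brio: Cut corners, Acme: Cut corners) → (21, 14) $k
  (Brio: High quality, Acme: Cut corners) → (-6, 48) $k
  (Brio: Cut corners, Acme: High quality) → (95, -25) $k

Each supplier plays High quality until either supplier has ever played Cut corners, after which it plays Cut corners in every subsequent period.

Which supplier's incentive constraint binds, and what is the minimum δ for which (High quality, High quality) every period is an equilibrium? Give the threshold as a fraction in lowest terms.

For Brio: deviation gain 95−72 = 23, per-period punishment loss 72−21 = 51. IC gives δ ≥ 23/74.
For Acme: gain 20, loss 14 per period, so δ ≥ 20/34 = 10/17.
The tighter constraint is Acme's, so cooperation needs δ ≥ 10/17.

Acme; δ ≥ 10/17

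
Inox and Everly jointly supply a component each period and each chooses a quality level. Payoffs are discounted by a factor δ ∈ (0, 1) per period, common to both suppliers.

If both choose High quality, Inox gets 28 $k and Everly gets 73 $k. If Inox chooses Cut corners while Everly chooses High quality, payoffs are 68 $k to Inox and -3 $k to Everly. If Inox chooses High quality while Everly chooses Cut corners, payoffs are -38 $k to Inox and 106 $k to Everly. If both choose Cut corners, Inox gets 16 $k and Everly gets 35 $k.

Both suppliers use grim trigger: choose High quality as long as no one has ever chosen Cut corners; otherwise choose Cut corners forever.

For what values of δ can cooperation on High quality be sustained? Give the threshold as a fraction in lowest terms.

Inox: cooperation gives 28 each period; deviation gives 68 once then 16 forever.
  28/(1−δ) ≥ 68 + 16δ/(1−δ) ⇒ δ ≥ 40/52 = 10/13.
Everly: cooperation gives 73 each period; deviation gives 106 once then 35 forever.
  δ ≥ 33/71.
Both must hold, so the binding constraint is Inox's: δ ≥ 10/13.

10/13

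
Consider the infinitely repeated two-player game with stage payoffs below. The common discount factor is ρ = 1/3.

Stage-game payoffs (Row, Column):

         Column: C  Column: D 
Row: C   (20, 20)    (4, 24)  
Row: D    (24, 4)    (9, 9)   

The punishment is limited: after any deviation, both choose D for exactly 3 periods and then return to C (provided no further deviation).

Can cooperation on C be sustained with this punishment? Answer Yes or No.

A one-shot deviation gives 24 now, then 9 for 3 periods, then back to 20.
Gain from deviating: (24−20) today; loss: (20−9) in each of the next 3 periods.
No-deviation condition: (20−9)(ρ+…+ρ^3) ≥ 24−20, i.e. ρ+…+ρ^3 ≥ 4/11.
At ρ = 1/3: ρ+…+ρ^3 = 0.4815 ≥ 0.3636.
So cooperation is sustainable.

Yes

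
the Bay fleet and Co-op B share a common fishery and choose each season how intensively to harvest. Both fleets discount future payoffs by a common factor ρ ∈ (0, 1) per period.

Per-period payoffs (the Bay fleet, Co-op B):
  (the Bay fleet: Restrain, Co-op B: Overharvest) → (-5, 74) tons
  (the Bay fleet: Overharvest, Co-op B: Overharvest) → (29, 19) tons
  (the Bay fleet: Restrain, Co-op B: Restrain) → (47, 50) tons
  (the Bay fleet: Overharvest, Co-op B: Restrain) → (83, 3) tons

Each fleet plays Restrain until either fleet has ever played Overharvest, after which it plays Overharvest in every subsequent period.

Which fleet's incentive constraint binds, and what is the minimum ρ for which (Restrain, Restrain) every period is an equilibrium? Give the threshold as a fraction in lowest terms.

the Bay fleet; ρ ≥ 2/3

the Bay fleet's threshold: (83−47)/(83−29) = 2/3.
Co-op B's threshold: (74−50)/(74−19) = 24/55.
2/3 > 24/55, so the Bay fleet binds and ρ* = 2/3.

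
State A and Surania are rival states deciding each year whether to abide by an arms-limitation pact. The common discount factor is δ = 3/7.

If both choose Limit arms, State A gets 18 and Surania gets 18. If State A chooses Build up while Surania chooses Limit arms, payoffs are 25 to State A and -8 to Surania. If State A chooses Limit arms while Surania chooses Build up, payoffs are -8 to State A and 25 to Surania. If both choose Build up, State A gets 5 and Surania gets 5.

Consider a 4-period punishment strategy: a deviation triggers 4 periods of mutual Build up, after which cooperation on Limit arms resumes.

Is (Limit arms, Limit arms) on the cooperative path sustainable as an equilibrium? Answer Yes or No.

Yes

A one-shot deviation gives 25 now, then 5 for 4 periods, then back to 18.
Gain from deviating: (25−18) today; loss: (18−5) in each of the next 4 periods.
No-deviation condition: (18−5)(δ+…+δ^4) ≥ 25−18, i.e. δ+…+δ^4 ≥ 7/13.
At δ = 3/7: δ+…+δ^4 = 0.7247 ≥ 0.5385.
So cooperation is sustainable.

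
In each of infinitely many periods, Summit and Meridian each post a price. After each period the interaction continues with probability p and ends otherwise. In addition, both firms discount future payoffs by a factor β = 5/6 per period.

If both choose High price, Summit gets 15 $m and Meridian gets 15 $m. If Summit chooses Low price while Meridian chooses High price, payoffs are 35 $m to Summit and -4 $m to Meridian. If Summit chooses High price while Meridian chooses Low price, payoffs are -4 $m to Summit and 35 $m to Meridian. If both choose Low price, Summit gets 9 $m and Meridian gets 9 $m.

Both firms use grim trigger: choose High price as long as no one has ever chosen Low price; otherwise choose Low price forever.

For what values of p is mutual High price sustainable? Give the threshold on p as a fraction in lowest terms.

Expected continuation weight on next period's payoff is β·p = 5/6·p, which plays the role of the discount factor.
Cooperation requires 5/6·p ≥ (35−15)/(35−9) = 10/13, hence p ≥ 12/13.

12/13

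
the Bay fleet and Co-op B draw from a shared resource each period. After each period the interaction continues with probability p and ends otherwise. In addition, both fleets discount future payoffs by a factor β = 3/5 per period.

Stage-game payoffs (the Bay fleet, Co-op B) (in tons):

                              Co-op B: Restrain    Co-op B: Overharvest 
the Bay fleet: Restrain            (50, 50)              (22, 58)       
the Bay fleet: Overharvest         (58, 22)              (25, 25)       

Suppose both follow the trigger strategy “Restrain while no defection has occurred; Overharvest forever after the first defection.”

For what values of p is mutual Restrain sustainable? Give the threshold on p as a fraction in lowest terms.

Expected continuation weight on next period's payoff is β·p = 3/5·p, which plays the role of the discount factor.
Cooperation requires 3/5·p ≥ (58−50)/(58−25) = 8/33, hence p ≥ 40/99.

40/99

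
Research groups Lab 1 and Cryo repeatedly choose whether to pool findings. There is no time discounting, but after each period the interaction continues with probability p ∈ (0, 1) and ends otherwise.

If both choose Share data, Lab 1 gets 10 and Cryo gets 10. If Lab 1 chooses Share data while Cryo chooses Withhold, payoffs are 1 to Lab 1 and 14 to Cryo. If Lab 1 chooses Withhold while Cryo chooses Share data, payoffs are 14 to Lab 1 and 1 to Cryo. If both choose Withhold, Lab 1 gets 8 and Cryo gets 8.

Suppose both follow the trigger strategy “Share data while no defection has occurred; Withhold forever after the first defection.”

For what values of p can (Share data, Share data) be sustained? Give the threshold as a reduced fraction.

2/3

Expected cooperation value is 10 + p·10 + p²·10 + … = 10/(1−p); deviation gives 14 + p·8/(1−p).
10 ≥ 14(1−p) + 8p ⇒ 6p ≥ 4 ⇒ p ≥ 4/6 = 2/3.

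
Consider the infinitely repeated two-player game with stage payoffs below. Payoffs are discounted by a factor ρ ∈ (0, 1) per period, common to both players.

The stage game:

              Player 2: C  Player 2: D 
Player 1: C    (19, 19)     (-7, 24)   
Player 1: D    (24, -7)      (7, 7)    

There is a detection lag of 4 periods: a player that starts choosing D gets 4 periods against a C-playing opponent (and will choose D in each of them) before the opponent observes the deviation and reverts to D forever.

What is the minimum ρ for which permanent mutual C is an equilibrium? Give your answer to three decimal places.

A deviator earns 24 for 4 periods, then 7 forever; cooperating earns 19 forever. Multiplying the IC by (1−ρ):
19 ≥ 24(1−ρ^4) + 7ρ^4, so 17·ρ^4 ≥ 5 and ρ^4 ≥ 5/17.
ρ ≥ (5/17)^(1/4) ≈ 0.736.

0.736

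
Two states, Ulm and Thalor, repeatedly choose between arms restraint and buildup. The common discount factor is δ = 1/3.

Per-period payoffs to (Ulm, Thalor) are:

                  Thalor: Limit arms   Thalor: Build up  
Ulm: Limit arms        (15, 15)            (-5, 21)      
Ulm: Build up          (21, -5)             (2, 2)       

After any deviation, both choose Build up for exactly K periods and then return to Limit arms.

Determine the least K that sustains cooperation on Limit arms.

3

Need Σ_{k=1}^{K} δ^k ≥ (21−15)/(15−2) = 0.4615 at δ = 1/3.
At K = 2 the sum is 0.4444 < 0.4615; at K = 3 it is 0.4815 ≥ 0.4615.
So the minimum punishment length is K = 3.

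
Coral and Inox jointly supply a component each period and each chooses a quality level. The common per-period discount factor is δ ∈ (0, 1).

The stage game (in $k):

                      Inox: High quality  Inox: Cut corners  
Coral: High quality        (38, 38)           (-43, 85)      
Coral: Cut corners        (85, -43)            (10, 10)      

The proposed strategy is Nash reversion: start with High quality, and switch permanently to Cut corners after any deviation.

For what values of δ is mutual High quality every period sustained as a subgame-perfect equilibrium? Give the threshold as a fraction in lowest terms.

47/75

Under grim trigger the critical discount factor is (T−C)/(T−P) with T = 85, C = 38, P = 10.
δ* = (85−38)/(85−10) = 47/75.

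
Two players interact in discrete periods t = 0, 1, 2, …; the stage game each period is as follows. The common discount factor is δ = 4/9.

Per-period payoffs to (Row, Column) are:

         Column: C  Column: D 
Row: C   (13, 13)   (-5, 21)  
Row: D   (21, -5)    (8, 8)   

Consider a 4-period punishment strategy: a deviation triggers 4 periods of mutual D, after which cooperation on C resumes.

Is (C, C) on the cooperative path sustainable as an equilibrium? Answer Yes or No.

No

Comparing payoff streams over the 5 periods until play realigns: cooperate → 13(1+δ+…+δ^4); deviate → 21 + 8(δ+…+δ^4).
Cooperation is sustained iff (13−8)(δ+…+δ^4) ≥ 21−13.
δ+…+δ^4 = 4/9·(1−(4/9)^4)/(1−4/9) = 0.7688, and (21−13)/(13−8) = 1.6000.
0.7688 < 1.6000, so cooperation is not sustainable.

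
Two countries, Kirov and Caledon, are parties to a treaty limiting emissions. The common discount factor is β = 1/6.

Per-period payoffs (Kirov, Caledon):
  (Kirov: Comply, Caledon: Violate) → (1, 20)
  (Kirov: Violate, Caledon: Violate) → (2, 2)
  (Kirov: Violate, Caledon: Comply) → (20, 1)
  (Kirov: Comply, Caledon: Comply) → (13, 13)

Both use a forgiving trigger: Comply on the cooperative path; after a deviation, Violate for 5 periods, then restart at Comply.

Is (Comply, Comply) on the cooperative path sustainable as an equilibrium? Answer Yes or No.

No

A one-shot deviation gives 20 now, then 2 for 5 periods, then back to 13.
Gain from deviating: (20−13) today; loss: (13−2) in each of the next 5 periods.
No-deviation condition: (13−2)(β+…+β^5) ≥ 20−13, i.e. β+…+β^5 ≥ 7/11.
At β = 1/6: β+…+β^5 = 0.2000 < 0.6364.
So cooperation is not sustainable.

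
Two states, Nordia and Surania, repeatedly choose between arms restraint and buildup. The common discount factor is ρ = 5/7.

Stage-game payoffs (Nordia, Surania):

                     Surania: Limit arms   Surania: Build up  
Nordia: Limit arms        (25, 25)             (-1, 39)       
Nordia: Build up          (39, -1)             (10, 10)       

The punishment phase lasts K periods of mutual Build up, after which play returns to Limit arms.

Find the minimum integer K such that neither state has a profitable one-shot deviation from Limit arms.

Need Σ_{k=1}^{K} ρ^k ≥ (39−25)/(25−10) = 0.9333 at ρ = 5/7.
At K = 1 the sum is 0.7143 < 0.9333; at K = 2 it is 1.2245 ≥ 0.9333.
So the minimum punishment length is K = 2.

2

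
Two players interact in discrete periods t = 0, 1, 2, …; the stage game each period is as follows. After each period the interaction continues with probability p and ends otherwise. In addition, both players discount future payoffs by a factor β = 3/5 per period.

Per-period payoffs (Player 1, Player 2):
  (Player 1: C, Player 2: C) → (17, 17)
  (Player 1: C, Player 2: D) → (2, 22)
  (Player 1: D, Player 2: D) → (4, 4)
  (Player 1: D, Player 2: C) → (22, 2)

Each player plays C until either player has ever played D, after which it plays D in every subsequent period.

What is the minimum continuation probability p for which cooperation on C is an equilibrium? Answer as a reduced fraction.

Expected continuation weight on next period's payoff is β·p = 3/5·p, which plays the role of the discount factor.
Cooperation requires 3/5·p ≥ (22−17)/(22−4) = 5/18, hence p ≥ 25/54.

25/54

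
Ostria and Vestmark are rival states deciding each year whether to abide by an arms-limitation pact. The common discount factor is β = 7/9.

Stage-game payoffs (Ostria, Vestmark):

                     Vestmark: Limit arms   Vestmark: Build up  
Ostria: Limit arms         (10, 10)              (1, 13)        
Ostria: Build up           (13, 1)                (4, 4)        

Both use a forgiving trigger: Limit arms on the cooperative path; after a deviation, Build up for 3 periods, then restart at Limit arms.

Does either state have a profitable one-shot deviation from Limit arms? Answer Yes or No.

No

A one-shot deviation gives 13 now, then 4 for 3 periods, then back to 10.
Gain from deviating: (13−10) today; loss: (10−4) in each of the next 3 periods.
No-deviation condition: (10−4)(β+…+β^3) ≥ 13−10, i.e. β+…+β^3 ≥ 1/2.
At β = 7/9: β+…+β^3 = 1.8532 ≥ 0.5000.
So cooperation is sustainable.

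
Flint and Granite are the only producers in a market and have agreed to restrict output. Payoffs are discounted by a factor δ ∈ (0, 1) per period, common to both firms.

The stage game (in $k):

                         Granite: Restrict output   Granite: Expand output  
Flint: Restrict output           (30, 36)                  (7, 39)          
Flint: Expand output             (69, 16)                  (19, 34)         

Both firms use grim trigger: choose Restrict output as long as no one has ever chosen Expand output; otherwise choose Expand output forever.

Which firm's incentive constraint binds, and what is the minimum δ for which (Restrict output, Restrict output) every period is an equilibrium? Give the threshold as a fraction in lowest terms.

Flint: cooperation gives 30 each period; deviation gives 69 once then 19 forever.
  30/(1−δ) ≥ 69 + 19δ/(1−δ) ⇒ δ ≥ 39/50.
Granite: cooperation gives 36 each period; deviation gives 39 once then 34 forever.
  δ ≥ 3/5.
Both must hold, so the binding constraint is Flint's: δ ≥ 39/50.

Flint; δ ≥ 39/50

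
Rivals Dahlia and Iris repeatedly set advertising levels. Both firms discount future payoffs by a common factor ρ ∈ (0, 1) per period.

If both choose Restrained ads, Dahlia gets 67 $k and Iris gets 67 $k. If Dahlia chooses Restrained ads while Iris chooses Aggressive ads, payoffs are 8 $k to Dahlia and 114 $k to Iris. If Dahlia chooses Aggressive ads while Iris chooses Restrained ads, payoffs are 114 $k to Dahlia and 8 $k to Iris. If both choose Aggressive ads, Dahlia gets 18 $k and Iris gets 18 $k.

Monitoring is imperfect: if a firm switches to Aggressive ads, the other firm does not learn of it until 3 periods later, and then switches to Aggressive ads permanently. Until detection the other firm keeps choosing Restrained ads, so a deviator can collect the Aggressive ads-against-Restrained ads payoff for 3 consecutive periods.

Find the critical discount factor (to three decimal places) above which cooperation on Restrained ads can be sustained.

A deviator earns 114 for 3 periods, then 18 forever; cooperating earns 67 forever. Multiplying the IC by (1−ρ):
67 ≥ 114(1−ρ^3) + 18ρ^3, so 96·ρ^3 ≥ 47 and ρ^3 ≥ 47/96.
ρ ≥ (47/96)^(1/3) ≈ 0.788.

0.788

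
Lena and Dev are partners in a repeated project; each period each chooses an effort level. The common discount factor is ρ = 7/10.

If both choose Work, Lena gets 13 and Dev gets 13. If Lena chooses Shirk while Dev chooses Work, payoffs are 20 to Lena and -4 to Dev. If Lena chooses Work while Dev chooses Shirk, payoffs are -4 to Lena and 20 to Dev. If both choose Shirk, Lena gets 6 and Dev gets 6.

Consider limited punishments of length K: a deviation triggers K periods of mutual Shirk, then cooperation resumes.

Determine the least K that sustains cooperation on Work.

No profitable deviation requires (13−6)(ρ+…+ρ^K) ≥ 20−13, i.e. ρ+…+ρ^K ≥ 1 ≈ 1.0000.
With ρ = 7/10, the partial sums are K=1: 0.7000, K=2: 1.1900.
K = 2 is the first length at which the sum reaches 1.0000.

2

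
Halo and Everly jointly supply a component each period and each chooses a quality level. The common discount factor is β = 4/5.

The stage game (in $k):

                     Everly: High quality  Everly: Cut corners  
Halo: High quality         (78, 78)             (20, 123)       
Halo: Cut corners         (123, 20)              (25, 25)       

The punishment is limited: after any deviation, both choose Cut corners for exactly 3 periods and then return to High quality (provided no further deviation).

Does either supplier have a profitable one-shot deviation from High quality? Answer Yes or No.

No

Comparing payoff streams over the 4 periods until play realigns: cooperate → 78(1+β+…+β^3); deviate → 123 + 25(β+…+β^3).
Cooperation is sustained iff (78−25)(β+…+β^3) ≥ 123−78.
β+…+β^3 = 4/5·(1−(4/5)^3)/(1−4/5) = 1.9520, and (123−78)/(78−25) = 0.8491.
1.9520 ≥ 0.8491, so cooperation is sustainable.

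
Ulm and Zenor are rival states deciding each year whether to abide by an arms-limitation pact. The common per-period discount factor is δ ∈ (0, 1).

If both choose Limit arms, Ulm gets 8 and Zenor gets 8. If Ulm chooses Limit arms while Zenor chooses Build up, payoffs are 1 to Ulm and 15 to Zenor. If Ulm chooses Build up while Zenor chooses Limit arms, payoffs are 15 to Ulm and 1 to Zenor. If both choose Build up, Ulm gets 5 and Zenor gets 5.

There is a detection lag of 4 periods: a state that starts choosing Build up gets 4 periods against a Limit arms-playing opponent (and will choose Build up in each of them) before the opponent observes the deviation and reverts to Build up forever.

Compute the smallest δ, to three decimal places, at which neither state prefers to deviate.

A deviator earns 15 for 4 periods, then 5 forever; cooperating earns 8 forever. Multiplying the IC by (1−δ):
8 ≥ 15(1−δ^4) + 5δ^4, so 10·δ^4 ≥ 7 and δ^4 ≥ 7/10.
δ ≥ (7/10)^(1/4) ≈ 0.915.

0.915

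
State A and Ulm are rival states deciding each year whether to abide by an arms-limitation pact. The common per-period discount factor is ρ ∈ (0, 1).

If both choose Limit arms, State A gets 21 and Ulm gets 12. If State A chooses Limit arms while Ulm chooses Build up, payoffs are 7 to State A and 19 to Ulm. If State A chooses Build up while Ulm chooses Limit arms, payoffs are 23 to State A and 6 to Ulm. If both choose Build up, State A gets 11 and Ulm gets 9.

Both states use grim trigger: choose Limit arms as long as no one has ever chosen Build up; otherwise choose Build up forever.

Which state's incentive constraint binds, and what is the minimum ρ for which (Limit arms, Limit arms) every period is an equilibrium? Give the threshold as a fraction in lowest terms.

Ulm; ρ ≥ 7/10

State A: cooperation gives 21 each period; deviation gives 23 once then 11 forever.
  21/(1−ρ) ≥ 23 + 11ρ/(1−ρ) ⇒ ρ ≥ 2/12 = 1/6.
Ulm: cooperation gives 12 each period; deviation gives 19 once then 9 forever.
  ρ ≥ 7/10.
Both must hold, so the binding constraint is Ulm's: ρ ≥ 7/10.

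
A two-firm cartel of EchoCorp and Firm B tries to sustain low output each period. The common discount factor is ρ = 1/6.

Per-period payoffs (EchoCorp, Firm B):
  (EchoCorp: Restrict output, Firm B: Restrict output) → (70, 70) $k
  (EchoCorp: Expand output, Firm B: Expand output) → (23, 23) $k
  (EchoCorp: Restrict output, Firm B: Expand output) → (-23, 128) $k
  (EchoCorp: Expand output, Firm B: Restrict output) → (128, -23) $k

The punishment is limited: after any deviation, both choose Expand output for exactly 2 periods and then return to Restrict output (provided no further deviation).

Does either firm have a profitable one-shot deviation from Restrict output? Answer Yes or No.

Yes

Comparing payoff streams over the 3 periods until play realigns: cooperate → 70(1+ρ+…+ρ^2); deviate → 128 + 23(ρ+…+ρ^2).
Cooperation is sustained iff (70−23)(ρ+…+ρ^2) ≥ 128−70.
ρ+…+ρ^2 = 1/6·(1−(1/6)^2)/(1−1/6) = 0.1944, and (128−70)/(70−23) = 1.2340.
0.1944 < 1.2340, so cooperation is not sustainable.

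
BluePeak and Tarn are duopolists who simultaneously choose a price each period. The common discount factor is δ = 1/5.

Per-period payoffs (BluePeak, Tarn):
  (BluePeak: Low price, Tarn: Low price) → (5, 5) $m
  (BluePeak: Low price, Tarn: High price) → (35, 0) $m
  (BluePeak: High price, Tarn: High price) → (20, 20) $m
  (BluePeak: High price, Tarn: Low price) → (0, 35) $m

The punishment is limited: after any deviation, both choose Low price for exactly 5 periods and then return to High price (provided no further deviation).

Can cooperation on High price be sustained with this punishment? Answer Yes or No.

No

A one-shot deviation gives 35 now, then 5 for 5 periods, then back to 20.
Gain from deviating: (35−20) today; loss: (20−5) in each of the next 5 periods.
No-deviation condition: (20−5)(δ+…+δ^5) ≥ 35−20, i.e. δ+…+δ^5 ≥ 1.
At δ = 1/5: δ+…+δ^5 = 0.2499 < 1.0000.
So cooperation is not sustainable.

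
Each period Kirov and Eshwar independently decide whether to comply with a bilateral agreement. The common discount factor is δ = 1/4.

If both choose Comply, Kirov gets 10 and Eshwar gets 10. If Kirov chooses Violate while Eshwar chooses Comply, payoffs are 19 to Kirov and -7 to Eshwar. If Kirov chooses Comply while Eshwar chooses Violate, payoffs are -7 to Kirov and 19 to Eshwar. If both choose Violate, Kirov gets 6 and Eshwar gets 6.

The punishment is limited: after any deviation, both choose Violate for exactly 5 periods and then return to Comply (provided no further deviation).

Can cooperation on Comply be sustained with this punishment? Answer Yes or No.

IC: δ+…+δ^5 ≥ (19−10)/(10−6) = 9/4.
At δ = 1/4: partial sum = 0.3330 < 2.2500. Cooperation not sustainable.

No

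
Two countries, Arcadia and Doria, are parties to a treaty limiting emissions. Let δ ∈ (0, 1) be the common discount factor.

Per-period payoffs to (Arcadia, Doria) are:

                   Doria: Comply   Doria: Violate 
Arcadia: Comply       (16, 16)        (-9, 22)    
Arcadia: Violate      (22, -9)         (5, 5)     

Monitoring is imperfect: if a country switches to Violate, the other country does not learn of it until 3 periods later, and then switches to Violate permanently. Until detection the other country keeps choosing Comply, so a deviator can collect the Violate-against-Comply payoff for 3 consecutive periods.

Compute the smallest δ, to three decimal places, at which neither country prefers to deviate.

0.707

The best deviation is to choose Violate for all 3 undetected periods, earning 22 each, then 5 forever once detected.
Deviation value: 22(1−δ^3)/(1−δ) + 5δ^3/(1−δ); cooperation value: 16/(1−δ).
IC: 16 ≥ 22(1−δ^3) + 5δ^3 = 22 − 17δ^3.
So δ^3 ≥ 6/17, giving δ ≥ (6/17)^(1/3) ≈ 0.707.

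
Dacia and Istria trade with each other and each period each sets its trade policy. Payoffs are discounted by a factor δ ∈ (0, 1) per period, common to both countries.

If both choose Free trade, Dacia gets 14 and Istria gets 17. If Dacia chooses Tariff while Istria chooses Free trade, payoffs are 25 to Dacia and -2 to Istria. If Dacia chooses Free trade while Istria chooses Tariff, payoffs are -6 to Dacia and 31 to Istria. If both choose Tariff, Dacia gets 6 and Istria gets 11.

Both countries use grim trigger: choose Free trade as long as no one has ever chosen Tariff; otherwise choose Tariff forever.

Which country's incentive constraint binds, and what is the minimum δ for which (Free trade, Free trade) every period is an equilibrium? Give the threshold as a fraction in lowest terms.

Dacia: cooperation gives 14 each period; deviation gives 25 once then 6 forever.
  14/(1−δ) ≥ 25 + 6δ/(1−δ) ⇒ δ ≥ 11/19.
Istria: cooperation gives 17 each period; deviation gives 31 once then 11 forever.
  δ ≥ 14/20 = 7/10.
Both must hold, so the binding constraint is Istria's: δ ≥ 7/10.

Istria; δ ≥ 7/10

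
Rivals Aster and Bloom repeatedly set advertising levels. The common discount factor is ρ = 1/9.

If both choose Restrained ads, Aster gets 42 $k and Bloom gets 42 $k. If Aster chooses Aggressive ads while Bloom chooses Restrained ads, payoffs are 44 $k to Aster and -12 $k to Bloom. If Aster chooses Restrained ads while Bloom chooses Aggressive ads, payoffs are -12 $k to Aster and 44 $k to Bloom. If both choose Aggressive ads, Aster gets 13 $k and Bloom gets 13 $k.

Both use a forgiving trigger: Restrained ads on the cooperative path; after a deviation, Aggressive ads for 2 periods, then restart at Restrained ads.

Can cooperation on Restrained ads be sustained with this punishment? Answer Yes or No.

Comparing payoff streams over the 3 periods until play realigns: cooperate → 42(1+ρ+…+ρ^2); deviate → 44 + 13(ρ+…+ρ^2).
Cooperation is sustained iff (42−13)(ρ+…+ρ^2) ≥ 44−42.
ρ+…+ρ^2 = 1/9·(1−(1/9)^2)/(1−1/9) = 0.1235, and (44−42)/(42−13) = 0.0690.
0.1235 ≥ 0.0690, so cooperation is sustainable.

Yes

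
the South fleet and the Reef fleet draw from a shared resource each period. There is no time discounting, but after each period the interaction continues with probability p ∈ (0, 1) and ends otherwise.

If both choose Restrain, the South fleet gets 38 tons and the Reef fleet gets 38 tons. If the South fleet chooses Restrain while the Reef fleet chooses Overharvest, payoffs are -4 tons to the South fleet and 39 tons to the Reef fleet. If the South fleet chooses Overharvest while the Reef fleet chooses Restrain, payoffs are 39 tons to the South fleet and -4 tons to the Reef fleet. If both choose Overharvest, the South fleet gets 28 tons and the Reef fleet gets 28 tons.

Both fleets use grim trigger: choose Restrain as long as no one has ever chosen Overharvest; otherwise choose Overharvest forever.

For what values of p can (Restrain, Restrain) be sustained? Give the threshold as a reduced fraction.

1/11

With no time discounting, the continuation probability p plays the role of the discount factor.
Grim-trigger IC: 38/(1−p) ≥ 39 + 28p/(1−p) ⇒ p ≥ (39−38)/(39−28) = 1/11.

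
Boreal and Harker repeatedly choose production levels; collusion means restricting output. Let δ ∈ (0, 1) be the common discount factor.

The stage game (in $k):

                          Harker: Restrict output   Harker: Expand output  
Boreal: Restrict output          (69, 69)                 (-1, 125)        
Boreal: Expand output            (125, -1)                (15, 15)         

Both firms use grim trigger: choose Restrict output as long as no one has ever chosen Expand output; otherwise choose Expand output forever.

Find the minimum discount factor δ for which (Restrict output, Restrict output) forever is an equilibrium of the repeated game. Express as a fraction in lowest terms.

28/55

Under grim trigger the critical discount factor is (T−C)/(T−P) with T = 125, C = 69, P = 15.
δ* = (125−69)/(125−15) = 56/110 = 28/55.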